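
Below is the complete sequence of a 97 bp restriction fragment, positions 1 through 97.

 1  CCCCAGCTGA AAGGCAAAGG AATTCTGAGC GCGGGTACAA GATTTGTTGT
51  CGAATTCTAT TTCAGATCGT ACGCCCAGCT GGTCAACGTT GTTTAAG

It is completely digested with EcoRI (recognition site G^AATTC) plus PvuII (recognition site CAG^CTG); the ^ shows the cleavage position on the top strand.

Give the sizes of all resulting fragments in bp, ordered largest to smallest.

EcoRI sites (GAATTC) start at positions 20, 52.
EcoRI cuts after the first base of each site, so after positions 20, 52.
PvuII sites (CAGCTG) start at positions 4, 76.
PvuII cuts after base 3 of each site, so after positions 6, 78.
Combined cut positions: 6, 20, 52, 78.
Linear molecule, 4 cuts → 5 fragments:
  1–6 → 6 bp
  7–20 → 14 bp
  21–52 → 32 bp
  53–78 → 26 bp
  79–97 → 19 bp
Sorted largest to smallest: 32, 26, 19, 14, 6 bp.

32, 26, 19, 14, 6 bp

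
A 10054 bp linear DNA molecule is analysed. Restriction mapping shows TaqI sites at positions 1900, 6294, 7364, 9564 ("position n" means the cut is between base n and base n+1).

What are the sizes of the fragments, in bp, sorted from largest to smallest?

Linear molecule, 4 cuts → 5 fragments:
  1900 − 0 = 1900 bp
  6294 − 1900 = 4394 bp
  7364 − 6294 = 1070 bp
  9564 − 7364 = 2200 bp
  10054 − 9564 = 490 bp
Sorted largest to smallest: 4394, 2200, 1900, 1070, 490 bp.

4394, 2200, 1900, 1070, 490 bp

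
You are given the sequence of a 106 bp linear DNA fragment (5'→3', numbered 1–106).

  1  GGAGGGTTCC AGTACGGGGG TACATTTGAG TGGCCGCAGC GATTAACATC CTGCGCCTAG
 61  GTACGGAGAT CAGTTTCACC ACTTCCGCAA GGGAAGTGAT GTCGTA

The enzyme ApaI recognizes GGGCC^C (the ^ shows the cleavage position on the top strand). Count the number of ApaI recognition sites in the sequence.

0

No occurrence of GGGCCC is present in the sequence.
ApaI does not cut: 0 sites.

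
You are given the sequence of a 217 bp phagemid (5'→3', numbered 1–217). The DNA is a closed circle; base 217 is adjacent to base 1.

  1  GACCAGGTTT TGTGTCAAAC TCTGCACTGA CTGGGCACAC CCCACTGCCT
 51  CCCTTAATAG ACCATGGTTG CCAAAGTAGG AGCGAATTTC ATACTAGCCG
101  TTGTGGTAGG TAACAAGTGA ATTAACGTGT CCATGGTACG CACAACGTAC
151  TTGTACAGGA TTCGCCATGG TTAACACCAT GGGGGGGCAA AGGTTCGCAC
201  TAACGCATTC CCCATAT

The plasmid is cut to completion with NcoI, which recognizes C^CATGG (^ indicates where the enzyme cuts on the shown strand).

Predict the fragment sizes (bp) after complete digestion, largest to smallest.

NcoI sites (CCATGG) start at positions 62, 131, 165, 177.
NcoI cuts after the first base of each site, so after positions 62, 131, 165, 177.
Circular molecule, 4 cuts → 4 fragments:
  63–131 → 69 bp
  132–165 → 34 bp
  166–177 → 12 bp
  178–217 then 1–62 → 40 + 62 = 102 bp
Sorted largest to smallest: 102, 69, 34, 12 bp.

102, 69, 34, 12 bp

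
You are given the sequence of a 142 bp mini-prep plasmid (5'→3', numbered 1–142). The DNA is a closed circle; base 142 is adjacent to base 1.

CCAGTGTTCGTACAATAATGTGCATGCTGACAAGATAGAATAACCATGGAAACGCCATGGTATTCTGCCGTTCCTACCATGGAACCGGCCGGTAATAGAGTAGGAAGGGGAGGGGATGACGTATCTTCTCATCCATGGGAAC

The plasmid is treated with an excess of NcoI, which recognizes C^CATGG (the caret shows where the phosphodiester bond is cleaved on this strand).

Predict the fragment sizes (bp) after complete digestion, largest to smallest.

56, 53, 22, 11 bp

NcoI sites (CCATGG) start at positions 44, 55, 77, 133.
NcoI cuts after the first base of each site, so after positions 44, 55, 77, 133.
Circular molecule, 4 cuts → 4 fragments:
  45–55 → 11 bp
  56–77 → 22 bp
  78–133 → 56 bp
  134–142 then 1–44 → 9 + 44 = 53 bp
Sorted largest to smallest: 56, 53, 22, 11 bp.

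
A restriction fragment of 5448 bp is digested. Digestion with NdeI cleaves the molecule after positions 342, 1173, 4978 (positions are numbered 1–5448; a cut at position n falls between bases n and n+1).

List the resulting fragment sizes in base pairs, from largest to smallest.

3805, 831, 470, 342 bp

Linear molecule, 3 cuts → 4 fragments:
  342 − 0 = 342 bp
  1173 − 342 = 831 bp
  4978 − 1173 = 3805 bp
  5448 − 4978 = 470 bp
Sorted largest to smallest: 3805, 831, 470, 342 bp.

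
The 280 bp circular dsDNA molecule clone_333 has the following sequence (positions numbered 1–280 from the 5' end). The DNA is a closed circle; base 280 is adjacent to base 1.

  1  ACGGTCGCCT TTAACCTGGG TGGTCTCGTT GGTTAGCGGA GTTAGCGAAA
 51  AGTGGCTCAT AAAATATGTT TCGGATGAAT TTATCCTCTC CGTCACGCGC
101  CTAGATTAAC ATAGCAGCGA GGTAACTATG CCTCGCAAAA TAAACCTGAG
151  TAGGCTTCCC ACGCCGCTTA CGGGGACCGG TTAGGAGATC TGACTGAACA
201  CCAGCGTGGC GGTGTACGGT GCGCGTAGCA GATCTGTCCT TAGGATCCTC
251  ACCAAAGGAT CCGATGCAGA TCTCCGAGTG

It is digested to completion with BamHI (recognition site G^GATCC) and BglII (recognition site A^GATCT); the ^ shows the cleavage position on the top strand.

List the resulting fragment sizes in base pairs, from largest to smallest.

BamHI sites (GGATCC) start at positions 243, 257.
BamHI cuts after the first base of each site, so after positions 243, 257.
BglII sites (AGATCT) start at positions 186, 230, 268.
BglII cuts after the first base of each site, so after positions 186, 230, 268.
Combined cut positions: 186, 230, 243, 257, 268.
Circular molecule, 5 cuts → 5 fragments:
  187–230 → 44 bp
  231–243 → 13 bp
  244–257 → 14 bp
  258–268 → 11 bp
  269–280 then 1–186 → 12 + 186 = 198 bp
Sorted largest to smallest: 198, 44, 14, 13, 11 bp.

198, 44, 14, 13, 11 bp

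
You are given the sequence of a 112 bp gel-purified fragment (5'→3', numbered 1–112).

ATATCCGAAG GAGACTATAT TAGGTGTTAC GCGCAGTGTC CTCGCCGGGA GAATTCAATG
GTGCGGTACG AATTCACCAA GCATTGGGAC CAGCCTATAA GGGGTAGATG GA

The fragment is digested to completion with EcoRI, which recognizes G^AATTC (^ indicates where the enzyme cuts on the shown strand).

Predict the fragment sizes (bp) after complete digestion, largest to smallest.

51, 42, 19 bp

EcoRI sites (GAATTC) start at positions 51, 70.
EcoRI cuts after the first base of each site, so after positions 51, 70.
Linear molecule, 2 cuts → 3 fragments:
  1–51 → 51 bp
  52–70 → 19 bp
  71–112 → 42 bp
Sorted largest to smallest: 51, 42, 19 bp.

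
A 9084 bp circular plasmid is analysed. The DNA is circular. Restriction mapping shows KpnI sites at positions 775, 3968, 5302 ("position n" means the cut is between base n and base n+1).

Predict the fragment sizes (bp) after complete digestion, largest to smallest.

Circular molecule, 3 cuts → 3 fragments:
  3968 − 775 = 3193 bp
  5302 − 3968 = 1334 bp
  wrap: 9084 − 5302 + 775 = 4557 bp
Sorted largest to smallest: 4557, 3193, 1334 bp.

4557, 3193, 1334 bp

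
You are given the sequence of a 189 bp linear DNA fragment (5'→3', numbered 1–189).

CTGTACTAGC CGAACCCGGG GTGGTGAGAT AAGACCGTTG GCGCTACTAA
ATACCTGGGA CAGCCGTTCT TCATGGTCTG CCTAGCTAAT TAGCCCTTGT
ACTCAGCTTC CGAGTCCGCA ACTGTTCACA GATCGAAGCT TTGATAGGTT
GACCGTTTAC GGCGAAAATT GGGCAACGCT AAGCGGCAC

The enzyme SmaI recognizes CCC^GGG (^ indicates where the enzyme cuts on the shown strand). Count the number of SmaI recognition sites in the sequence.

1

CCCGGG occurs starting at position 15.
SmaI cuts at 1 site.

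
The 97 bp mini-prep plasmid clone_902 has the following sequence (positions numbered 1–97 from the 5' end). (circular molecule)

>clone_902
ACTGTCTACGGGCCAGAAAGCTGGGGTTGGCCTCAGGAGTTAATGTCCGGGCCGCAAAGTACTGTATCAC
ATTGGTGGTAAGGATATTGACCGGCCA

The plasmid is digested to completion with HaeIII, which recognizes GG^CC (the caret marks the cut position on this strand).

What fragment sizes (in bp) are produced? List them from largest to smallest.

43, 21, 18, 15 bp

HaeIII sites (GGCC) start at positions 11, 29, 50, 93.
HaeIII cuts after base 2 of each site, so after positions 12, 30, 51, 94.
Circular molecule, 4 cuts → 4 fragments:
  13–30 → 18 bp
  31–51 → 21 bp
  52–94 → 43 bp
  95–97 then 1–12 → 3 + 12 = 15 bp
Sorted largest to smallest: 43, 21, 18, 15 bp.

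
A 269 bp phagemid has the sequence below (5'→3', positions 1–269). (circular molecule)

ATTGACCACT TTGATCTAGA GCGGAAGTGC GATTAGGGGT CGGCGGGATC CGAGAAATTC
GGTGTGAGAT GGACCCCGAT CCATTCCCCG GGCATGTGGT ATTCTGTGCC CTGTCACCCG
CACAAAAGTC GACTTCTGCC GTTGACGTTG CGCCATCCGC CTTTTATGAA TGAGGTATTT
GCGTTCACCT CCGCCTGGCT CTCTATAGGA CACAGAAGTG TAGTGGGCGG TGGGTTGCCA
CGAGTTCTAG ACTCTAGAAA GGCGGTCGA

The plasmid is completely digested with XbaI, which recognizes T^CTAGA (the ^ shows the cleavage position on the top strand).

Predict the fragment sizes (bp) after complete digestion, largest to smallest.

231, 31, 7 bp

XbaI sites (TCTAGA) start at positions 15, 246, 253.
XbaI cuts after the first base of each site, so after positions 15, 246, 253.
Circular molecule, 3 cuts → 3 fragments:
  16–246 → 231 bp
  247–253 → 7 bp
  254–269 then 1–15 → 16 + 15 = 31 bp
Sorted largest to smallest: 231, 31, 7 bp.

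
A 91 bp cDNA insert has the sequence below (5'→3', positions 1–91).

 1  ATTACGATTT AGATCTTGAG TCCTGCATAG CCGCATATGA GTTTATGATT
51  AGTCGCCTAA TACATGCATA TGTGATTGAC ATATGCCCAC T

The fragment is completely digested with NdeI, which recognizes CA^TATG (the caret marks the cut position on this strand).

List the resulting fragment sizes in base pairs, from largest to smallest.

NdeI sites (CATATG) start at positions 34, 67, 80.
NdeI cuts after base 2 of each site, so after positions 35, 68, 81.
Linear molecule, 3 cuts → 4 fragments:
  1–35 → 35 bp
  36–68 → 33 bp
  69–81 → 13 bp
  82–91 → 10 bp
Sorted largest to smallest: 35, 33, 13, 10 bp.

35, 33, 13, 10 bp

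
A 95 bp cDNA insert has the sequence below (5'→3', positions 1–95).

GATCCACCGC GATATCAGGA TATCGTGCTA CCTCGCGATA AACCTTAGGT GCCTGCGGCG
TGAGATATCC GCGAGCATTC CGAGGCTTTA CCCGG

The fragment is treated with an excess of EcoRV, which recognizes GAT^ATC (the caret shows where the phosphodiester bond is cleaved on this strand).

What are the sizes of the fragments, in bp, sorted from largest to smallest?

EcoRV sites (GATATC) start at positions 11, 19, 64.
EcoRV cuts after base 3 of each site, so after positions 13, 21, 66.
Linear molecule, 3 cuts → 4 fragments:
  1–13 → 13 bp
  14–21 → 8 bp
  22–66 → 45 bp
  67–95 → 29 bp
Sorted largest to smallest: 45, 29, 13, 8 bp.

45, 29, 13, 8 bp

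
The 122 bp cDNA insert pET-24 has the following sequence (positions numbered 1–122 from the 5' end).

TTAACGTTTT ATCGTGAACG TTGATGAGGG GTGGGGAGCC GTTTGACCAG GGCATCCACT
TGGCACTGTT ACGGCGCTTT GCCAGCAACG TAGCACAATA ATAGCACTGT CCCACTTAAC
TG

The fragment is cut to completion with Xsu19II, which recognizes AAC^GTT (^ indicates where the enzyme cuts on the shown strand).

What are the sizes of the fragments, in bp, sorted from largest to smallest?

103, 14, 5 bp

Xsu19II sites (AACGTT) start at positions 3, 17.
Xsu19II cuts after base 3 of each site, so after positions 5, 19.
Linear molecule, 2 cuts → 3 fragments:
  1–5 → 5 bp
  6–19 → 14 bp
  20–122 → 103 bp
Sorted largest to smallest: 103, 14, 5 bp.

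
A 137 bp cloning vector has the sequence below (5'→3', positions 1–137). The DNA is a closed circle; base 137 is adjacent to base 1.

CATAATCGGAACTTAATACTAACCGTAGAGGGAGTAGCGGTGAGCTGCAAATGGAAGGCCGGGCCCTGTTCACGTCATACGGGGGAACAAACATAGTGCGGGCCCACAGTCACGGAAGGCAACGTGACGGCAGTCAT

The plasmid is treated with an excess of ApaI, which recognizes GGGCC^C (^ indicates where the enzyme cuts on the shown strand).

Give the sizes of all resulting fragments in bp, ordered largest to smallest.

98, 39 bp

ApaI sites (GGGCCC) start at positions 61, 100.
ApaI cuts after base 5 of each site (before the last base), so after positions 65, 104.
Circular molecule, 2 cuts → 2 fragments:
  66–104 → 39 bp
  105–137 then 1–65 → 33 + 65 = 98 bp
Sorted largest to smallest: 98, 39 bp.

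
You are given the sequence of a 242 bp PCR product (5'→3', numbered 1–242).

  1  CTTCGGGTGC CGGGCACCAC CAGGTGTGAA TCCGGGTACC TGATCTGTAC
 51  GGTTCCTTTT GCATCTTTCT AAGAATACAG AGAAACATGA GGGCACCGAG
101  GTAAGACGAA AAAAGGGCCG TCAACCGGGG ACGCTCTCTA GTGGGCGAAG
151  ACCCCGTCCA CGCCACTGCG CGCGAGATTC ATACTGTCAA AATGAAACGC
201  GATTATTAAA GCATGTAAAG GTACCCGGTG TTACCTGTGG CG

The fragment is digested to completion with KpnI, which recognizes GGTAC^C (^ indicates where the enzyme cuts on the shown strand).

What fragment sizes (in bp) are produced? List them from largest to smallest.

KpnI sites (GGTACC) start at positions 35, 220.
KpnI cuts after base 5 of each site (before the last base), so after positions 39, 224.
Linear molecule, 2 cuts → 3 fragments:
  1–39 → 39 bp
  40–224 → 185 bp
  225–242 → 18 bp
Sorted largest to smallest: 185, 39, 18 bp.

185, 39, 18 bp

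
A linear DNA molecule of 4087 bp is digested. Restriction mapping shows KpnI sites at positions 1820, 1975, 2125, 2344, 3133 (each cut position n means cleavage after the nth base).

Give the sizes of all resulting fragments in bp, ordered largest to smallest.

1820, 954, 789, 219, 155, 150 bp

Linear molecule, 5 cuts → 6 fragments:
  1820 − 0 = 1820 bp
  1975 − 1820 = 155 bp
  2125 − 1975 = 150 bp
  2344 − 2125 = 219 bp
  3133 − 2344 = 789 bp
  4087 − 3133 = 954 bp
Sorted largest to smallest: 1820, 954, 789, 219, 155, 150 bp.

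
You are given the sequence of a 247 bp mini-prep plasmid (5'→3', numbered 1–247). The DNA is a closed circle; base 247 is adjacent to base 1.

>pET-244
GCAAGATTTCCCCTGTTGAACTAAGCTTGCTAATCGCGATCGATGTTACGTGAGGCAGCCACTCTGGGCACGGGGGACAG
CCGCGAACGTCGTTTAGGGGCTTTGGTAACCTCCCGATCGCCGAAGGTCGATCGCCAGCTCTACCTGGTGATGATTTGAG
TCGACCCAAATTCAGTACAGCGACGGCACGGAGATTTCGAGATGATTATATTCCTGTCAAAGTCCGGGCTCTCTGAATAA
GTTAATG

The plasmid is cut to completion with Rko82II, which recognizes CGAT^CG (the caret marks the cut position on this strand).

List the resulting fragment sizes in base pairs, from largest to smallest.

155, 78, 14 bp

Rko82II sites (CGATCG) start at positions 37, 115, 129.
Rko82II cuts after base 4 of each site, so after positions 40, 118, 132.
Circular molecule, 3 cuts → 3 fragments:
  41–118 → 78 bp
  119–132 → 14 bp
  133–247 then 1–40 → 115 + 40 = 155 bp
Sorted largest to smallest: 155, 78, 14 bp.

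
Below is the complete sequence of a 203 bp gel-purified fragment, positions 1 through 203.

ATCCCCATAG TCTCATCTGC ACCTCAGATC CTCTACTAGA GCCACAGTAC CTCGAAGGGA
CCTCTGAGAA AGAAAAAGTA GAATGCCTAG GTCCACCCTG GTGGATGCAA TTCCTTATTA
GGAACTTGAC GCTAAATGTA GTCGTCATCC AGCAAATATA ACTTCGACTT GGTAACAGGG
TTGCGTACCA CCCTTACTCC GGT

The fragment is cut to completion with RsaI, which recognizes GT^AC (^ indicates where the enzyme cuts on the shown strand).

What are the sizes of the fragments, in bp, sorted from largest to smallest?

RsaI sites (GTAC) start at positions 47, 185.
RsaI cuts after base 2 of each site, so after positions 48, 186.
Linear molecule, 2 cuts → 3 fragments:
  1–48 → 48 bp
  49–186 → 138 bp
  187–203 → 17 bp
Sorted largest to smallest: 138, 48, 17 bp.

138, 48, 17 bp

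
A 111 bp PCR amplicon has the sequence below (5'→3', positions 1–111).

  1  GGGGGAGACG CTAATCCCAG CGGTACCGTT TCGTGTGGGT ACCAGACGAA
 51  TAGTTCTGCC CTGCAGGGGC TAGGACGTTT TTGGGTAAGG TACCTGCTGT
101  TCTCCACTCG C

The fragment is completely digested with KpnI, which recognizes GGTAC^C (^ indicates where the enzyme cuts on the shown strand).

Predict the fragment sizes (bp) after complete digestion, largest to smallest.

KpnI sites (GGTACC) start at positions 22, 38, 89.
KpnI cuts after base 5 of each site (before the last base), so after positions 26, 42, 93.
Linear molecule, 3 cuts → 4 fragments:
  1–26 → 26 bp
  27–42 → 16 bp
  43–93 → 51 bp
  94–111 → 18 bp
Sorted largest to smallest: 51, 26, 18, 16 bp.

51, 26, 18, 16 bp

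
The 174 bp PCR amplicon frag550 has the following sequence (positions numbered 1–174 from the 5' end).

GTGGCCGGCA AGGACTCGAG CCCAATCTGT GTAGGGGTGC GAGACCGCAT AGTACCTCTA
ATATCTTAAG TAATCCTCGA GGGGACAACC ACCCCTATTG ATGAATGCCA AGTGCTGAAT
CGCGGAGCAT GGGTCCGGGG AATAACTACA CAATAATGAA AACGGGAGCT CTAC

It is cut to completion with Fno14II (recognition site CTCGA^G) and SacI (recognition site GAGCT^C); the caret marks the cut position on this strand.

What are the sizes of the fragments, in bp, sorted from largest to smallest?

Fno14II sites (CTCGAG) start at positions 15, 76.
Fno14II cuts after base 5 of each site (before the last base), so after positions 19, 80.
The SacI site (GAGCTC) starts at position 166.
SacI cuts after base 5 of each site (before the last base), so after position 170.
Combined cut positions: 19, 80, 170.
Linear molecule, 3 cuts → 4 fragments:
  1–19 → 19 bp
  20–80 → 61 bp
  81–170 → 90 bp
  171–174 → 4 bp
Sorted largest to smallest: 90, 61, 19, 4 bp.

90, 61, 19, 4 bp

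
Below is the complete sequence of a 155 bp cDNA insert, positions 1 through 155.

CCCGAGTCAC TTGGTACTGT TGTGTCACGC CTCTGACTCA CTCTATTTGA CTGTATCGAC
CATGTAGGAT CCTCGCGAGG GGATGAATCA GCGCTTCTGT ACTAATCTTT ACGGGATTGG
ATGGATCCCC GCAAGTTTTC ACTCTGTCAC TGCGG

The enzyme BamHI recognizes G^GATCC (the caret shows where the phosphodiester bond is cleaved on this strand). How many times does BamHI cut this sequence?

2

GGATCC occurs starting at positions 67, 123.
BamHI cuts at 2 sites.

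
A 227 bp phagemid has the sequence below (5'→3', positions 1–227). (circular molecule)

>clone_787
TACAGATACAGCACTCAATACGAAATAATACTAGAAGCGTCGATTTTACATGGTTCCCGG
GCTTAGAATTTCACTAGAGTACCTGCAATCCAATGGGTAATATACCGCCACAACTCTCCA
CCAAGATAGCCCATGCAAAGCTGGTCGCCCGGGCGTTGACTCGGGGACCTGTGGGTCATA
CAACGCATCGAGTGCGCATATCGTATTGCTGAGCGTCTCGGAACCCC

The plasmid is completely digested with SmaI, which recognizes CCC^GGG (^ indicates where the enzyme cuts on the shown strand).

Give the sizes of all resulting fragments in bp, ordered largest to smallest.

SmaI sites (CCCGGG) start at positions 56, 148.
SmaI cuts after base 3 of each site, so after positions 58, 150.
Circular molecule, 2 cuts → 2 fragments:
  59–150 → 92 bp
  151–227 then 1–58 → 77 + 58 = 135 bp
Sorted largest to smallest: 135, 92 bp.

135, 92 bp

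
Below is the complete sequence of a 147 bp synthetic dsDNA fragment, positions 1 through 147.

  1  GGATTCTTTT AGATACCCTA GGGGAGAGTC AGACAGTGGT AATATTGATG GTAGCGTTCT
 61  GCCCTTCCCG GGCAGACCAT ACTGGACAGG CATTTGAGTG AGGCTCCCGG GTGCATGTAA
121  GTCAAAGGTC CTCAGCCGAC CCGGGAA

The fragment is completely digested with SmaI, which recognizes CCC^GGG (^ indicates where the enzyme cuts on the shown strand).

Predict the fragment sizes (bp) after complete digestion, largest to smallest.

69, 39, 34, 5 bp

SmaI sites (CCCGGG) start at positions 67, 106, 140.
SmaI cuts after base 3 of each site, so after positions 69, 108, 142.
Linear molecule, 3 cuts → 4 fragments:
  1–69 → 69 bp
  70–108 → 39 bp
  109–142 → 34 bp
  143–147 → 5 bp
Sorted largest to smallest: 69, 39, 34, 5 bp.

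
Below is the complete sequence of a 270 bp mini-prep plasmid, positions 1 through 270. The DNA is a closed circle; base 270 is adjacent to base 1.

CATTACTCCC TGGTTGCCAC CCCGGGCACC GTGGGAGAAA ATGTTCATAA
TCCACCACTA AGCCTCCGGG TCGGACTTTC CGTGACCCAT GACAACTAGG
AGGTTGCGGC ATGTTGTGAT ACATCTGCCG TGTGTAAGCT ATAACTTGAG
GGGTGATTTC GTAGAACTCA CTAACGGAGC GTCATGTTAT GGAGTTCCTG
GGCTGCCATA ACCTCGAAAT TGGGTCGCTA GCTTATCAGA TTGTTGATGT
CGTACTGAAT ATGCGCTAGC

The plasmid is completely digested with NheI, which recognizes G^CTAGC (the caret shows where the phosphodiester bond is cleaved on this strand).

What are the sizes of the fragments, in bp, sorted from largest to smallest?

NheI sites (GCTAGC) start at positions 227, 265.
NheI cuts after the first base of each site, so after positions 227, 265.
Circular molecule, 2 cuts → 2 fragments:
  228–265 → 38 bp
  266–270 then 1–227 → 5 + 227 = 232 bp
Sorted largest to smallest: 232, 38 bp.

232, 38 bp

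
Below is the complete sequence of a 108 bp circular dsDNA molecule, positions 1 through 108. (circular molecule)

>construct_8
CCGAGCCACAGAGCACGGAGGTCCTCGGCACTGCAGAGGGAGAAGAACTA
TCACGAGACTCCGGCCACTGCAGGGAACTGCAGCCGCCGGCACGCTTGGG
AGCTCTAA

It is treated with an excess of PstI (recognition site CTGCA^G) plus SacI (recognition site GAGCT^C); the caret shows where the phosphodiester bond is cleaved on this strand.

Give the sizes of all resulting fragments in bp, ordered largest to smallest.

39, 37, 22, 10 bp

PstI sites (CTGCAG) start at positions 31, 68, 78.
PstI cuts after base 5 of each site (before the last base), so after positions 35, 72, 82.
The SacI site (GAGCTC) starts at position 100.
SacI cuts after base 5 of each site (before the last base), so after position 104.
Combined cut positions: 35, 72, 82, 104.
Circular molecule, 4 cuts → 4 fragments:
  36–72 → 37 bp
  73–82 → 10 bp
  83–104 → 22 bp
  105–108 then 1–35 → 4 + 35 = 39 bp
Sorted largest to smallest: 39, 37, 22, 10 bp.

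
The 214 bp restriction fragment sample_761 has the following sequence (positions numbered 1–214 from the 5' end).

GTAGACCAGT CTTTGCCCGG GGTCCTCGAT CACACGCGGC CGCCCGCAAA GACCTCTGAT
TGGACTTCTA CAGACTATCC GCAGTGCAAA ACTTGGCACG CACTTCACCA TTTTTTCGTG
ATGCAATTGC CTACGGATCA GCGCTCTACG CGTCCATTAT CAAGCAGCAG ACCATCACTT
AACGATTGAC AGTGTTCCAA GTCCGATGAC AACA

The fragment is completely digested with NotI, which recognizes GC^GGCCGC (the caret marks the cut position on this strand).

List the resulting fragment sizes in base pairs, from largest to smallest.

177, 37 bp

The NotI site (GCGGCCGC) starts at position 36.
NotI cuts after base 2 of each site, so after position 37.
Linear molecule, 1 cut → 2 fragments:
  1–37 → 37 bp
  38–214 → 177 bp
Sorted largest to smallest: 177, 37 bp.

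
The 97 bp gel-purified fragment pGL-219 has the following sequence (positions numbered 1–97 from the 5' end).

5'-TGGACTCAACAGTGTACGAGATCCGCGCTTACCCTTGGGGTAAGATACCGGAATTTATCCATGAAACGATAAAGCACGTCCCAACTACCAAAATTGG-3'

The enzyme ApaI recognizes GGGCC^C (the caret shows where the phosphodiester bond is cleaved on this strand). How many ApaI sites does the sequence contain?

0

No occurrence of GGGCCC is present in the sequence.
ApaI does not cut: 0 sites.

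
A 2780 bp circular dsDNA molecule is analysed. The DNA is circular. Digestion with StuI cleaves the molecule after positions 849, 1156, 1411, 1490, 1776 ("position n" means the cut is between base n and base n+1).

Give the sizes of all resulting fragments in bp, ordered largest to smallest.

1853, 307, 286, 255, 79 bp

Circular molecule, 5 cuts → 5 fragments:
  1156 − 849 = 307 bp
  1411 − 1156 = 255 bp
  1490 − 1411 = 79 bp
  1776 − 1490 = 286 bp
  wrap: 2780 − 1776 + 849 = 1853 bp
Sorted largest to smallest: 1853, 307, 286, 255, 79 bp.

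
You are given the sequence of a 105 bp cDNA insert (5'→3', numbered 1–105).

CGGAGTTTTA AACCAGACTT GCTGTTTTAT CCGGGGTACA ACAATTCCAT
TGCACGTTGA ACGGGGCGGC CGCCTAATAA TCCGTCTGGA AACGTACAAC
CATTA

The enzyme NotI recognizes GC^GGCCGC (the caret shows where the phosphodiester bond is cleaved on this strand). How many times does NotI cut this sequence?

1

GCGGCCGC occurs starting at position 66.
NotI cuts at 1 site.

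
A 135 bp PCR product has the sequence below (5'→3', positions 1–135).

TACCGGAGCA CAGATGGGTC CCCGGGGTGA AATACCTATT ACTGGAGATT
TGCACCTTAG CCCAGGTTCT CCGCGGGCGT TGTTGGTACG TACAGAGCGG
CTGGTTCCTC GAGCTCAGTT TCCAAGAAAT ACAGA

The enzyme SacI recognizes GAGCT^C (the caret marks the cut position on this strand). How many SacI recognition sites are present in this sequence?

GAGCTC occurs starting at position 111.
SacI cuts at 1 site.

1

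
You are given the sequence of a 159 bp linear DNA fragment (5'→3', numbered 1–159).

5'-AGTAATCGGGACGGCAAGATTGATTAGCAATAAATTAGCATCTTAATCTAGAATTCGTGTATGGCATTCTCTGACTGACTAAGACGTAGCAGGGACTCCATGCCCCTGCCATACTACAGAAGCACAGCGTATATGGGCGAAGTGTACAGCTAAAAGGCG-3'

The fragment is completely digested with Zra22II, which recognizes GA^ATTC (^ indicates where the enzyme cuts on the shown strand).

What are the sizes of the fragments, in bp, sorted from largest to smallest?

107, 52 bp

The Zra22II site (GAATTC) starts at position 51.
Zra22II cuts after base 2 of each site, so after position 52.
Linear molecule, 1 cut → 2 fragments:
  1–52 → 52 bp
  53–159 → 107 bp
Sorted largest to smallest: 107, 52 bp.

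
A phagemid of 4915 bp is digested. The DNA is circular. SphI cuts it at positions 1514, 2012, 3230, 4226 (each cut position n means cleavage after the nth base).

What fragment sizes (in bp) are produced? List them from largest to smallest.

2203, 1218, 996, 498 bp

Circular molecule, 4 cuts → 4 fragments:
  2012 − 1514 = 498 bp
  3230 − 2012 = 1218 bp
  4226 − 3230 = 996 bp
  wrap: 4915 − 4226 + 1514 = 2203 bp
Sorted largest to smallest: 2203, 1218, 996, 498 bp.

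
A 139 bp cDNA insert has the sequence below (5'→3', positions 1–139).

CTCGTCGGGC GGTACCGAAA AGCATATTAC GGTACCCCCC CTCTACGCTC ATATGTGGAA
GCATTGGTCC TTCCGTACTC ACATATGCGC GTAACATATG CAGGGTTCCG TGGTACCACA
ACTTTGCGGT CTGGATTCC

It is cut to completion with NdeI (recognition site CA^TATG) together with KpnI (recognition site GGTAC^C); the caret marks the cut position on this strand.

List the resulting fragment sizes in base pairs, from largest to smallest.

32, 23, 20, 20, 16, 15, 13 bp

NdeI sites (CATATG) start at positions 50, 82, 95.
NdeI cuts after base 2 of each site, so after positions 51, 83, 96.
KpnI sites (GGTACC) start at positions 11, 31, 112.
KpnI cuts after base 5 of each site (before the last base), so after positions 15, 35, 116.
Combined cut positions: 15, 35, 51, 83, 96, 116.
Linear molecule, 6 cuts → 7 fragments:
  1–15 → 15 bp
  16–35 → 20 bp
  36–51 → 16 bp
  52–83 → 32 bp
  84–96 → 13 bp
  97–116 → 20 bp
  117–139 → 23 bp
Sorted largest to smallest: 32, 23, 20, 20, 16, 15, 13 bp.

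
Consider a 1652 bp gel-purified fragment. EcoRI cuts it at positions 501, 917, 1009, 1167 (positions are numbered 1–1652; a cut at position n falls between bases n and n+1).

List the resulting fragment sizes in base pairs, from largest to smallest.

Linear molecule, 4 cuts → 5 fragments:
  501 − 0 = 501 bp
  917 − 501 = 416 bp
  1009 − 917 = 92 bp
  1167 − 1009 = 158 bp
  1652 − 1167 = 485 bp
Sorted largest to smallest: 501, 485, 416, 158, 92 bp.

501, 485, 416, 158, 92 bp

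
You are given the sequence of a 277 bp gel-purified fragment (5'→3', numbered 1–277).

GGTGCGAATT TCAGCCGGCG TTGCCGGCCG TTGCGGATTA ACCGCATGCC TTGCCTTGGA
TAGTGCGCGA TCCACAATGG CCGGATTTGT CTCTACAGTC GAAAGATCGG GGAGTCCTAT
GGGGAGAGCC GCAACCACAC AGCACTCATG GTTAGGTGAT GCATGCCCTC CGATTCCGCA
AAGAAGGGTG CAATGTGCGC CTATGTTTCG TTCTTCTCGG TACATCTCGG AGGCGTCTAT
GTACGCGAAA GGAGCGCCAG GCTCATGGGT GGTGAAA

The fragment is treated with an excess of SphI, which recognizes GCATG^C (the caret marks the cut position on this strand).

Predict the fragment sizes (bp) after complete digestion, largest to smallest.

SphI sites (GCATGC) start at positions 44, 161.
SphI cuts after base 5 of each site (before the last base), so after positions 48, 165.
Linear molecule, 2 cuts → 3 fragments:
  1–48 → 48 bp
  49–165 → 117 bp
  166–277 → 112 bp
Sorted largest to smallest: 117, 112, 48 bp.

117, 112, 48 bp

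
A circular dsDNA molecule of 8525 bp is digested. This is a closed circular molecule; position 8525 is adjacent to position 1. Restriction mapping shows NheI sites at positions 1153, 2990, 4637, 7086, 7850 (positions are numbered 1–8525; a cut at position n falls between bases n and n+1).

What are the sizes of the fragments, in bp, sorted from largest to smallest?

2449, 1837, 1828, 1647, 764 bp

Circular molecule, 5 cuts → 5 fragments:
  2990 − 1153 = 1837 bp
  4637 − 2990 = 1647 bp
  7086 − 4637 = 2449 bp
  7850 − 7086 = 764 bp
  wrap: 8525 − 7850 + 1153 = 1828 bp
Sorted largest to smallest: 2449, 1837, 1828, 1647, 764 bp.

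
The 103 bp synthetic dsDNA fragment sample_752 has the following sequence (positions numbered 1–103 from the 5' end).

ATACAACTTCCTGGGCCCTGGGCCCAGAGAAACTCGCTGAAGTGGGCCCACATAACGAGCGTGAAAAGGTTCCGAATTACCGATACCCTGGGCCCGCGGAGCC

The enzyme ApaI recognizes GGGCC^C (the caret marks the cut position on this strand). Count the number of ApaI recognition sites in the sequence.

GGGCCC occurs starting at positions 13, 20, 44, 90.
ApaI cuts at 4 sites.

4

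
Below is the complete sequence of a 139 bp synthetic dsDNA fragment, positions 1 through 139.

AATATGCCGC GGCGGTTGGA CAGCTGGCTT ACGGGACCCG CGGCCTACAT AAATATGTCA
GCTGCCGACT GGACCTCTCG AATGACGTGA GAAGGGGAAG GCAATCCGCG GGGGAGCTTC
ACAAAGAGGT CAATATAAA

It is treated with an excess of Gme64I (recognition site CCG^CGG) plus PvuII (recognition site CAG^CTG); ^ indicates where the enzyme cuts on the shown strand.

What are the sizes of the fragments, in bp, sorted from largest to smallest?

Gme64I sites (CCGCGG) start at positions 7, 38, 106.
Gme64I cuts after base 3 of each site, so after positions 9, 40, 108.
PvuII sites (CAGCTG) start at positions 21, 59.
PvuII cuts after base 3 of each site, so after positions 23, 61.
Combined cut positions: 9, 23, 40, 61, 108.
Linear molecule, 5 cuts → 6 fragments:
  1–9 → 9 bp
  10–23 → 14 bp
  24–40 → 17 bp
  41–61 → 21 bp
  62–108 → 47 bp
  109–139 → 31 bp
Sorted largest to smallest: 47, 31, 21, 17, 14, 9 bp.

47, 31, 21, 17, 14, 9 bp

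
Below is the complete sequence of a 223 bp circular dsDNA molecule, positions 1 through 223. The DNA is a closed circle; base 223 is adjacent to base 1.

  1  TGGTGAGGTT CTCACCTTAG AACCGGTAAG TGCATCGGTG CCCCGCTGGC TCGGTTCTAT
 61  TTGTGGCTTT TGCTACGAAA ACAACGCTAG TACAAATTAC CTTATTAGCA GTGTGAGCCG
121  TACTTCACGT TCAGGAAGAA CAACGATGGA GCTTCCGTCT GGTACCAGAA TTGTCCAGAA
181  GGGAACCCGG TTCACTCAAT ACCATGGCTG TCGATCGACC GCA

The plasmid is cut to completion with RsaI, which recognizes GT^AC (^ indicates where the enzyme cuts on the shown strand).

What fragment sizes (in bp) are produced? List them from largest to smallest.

151, 42, 30 bp

RsaI sites (GTAC) start at positions 90, 120, 162.
RsaI cuts after base 2 of each site, so after positions 91, 121, 163.
Circular molecule, 3 cuts → 3 fragments:
  92–121 → 30 bp
  122–163 → 42 bp
  164–223 then 1–91 → 60 + 91 = 151 bp
Sorted largest to smallest: 151, 42, 30 bp.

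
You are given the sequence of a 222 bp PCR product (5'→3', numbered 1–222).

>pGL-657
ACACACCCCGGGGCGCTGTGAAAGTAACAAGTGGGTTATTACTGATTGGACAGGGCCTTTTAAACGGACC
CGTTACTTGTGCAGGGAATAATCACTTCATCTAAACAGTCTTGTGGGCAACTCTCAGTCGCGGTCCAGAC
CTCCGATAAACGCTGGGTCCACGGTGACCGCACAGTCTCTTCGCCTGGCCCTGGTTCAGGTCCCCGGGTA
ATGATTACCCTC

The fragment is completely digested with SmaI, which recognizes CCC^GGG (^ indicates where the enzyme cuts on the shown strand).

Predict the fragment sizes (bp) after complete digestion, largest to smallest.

196, 17, 9 bp

SmaI sites (CCCGGG) start at positions 7, 203.
SmaI cuts after base 3 of each site, so after positions 9, 205.
Linear molecule, 2 cuts → 3 fragments:
  1–9 → 9 bp
  10–205 → 196 bp
  206–222 → 17 bp
Sorted largest to smallest: 196, 17, 9 bp.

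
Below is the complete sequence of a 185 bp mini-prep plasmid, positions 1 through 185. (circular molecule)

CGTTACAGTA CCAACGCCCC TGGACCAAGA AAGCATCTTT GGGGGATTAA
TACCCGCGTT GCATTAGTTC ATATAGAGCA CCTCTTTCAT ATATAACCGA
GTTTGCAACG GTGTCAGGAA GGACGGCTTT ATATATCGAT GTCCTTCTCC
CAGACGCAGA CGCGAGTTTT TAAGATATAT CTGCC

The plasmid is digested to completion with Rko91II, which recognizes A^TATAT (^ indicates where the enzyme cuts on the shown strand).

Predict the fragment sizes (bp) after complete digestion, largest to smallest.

99, 44, 42 bp

Rko91II sites (ATATAT) start at positions 89, 131, 175.
Rko91II cuts after the first base of each site, so after positions 89, 131, 175.
Circular molecule, 3 cuts → 3 fragments:
  90–131 → 42 bp
  132–175 → 44 bp
  176–185 then 1–89 → 10 + 89 = 99 bp
Sorted largest to smallest: 99, 44, 42 bp.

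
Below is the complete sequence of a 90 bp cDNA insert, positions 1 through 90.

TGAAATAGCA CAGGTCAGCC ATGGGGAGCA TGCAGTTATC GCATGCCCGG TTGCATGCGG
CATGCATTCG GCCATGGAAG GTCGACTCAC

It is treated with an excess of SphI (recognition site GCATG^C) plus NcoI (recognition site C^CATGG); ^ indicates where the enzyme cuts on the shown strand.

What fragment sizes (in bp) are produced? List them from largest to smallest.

19, 18, 13, 13, 12, 8, 7 bp

SphI sites (GCATGC) start at positions 28, 41, 53, 60.
SphI cuts after base 5 of each site (before the last base), so after positions 32, 45, 57, 64.
NcoI sites (CCATGG) start at positions 19, 72.
NcoI cuts after the first base of each site, so after positions 19, 72.
Combined cut positions: 19, 32, 45, 57, 64, 72.
Linear molecule, 6 cuts → 7 fragments:
  1–19 → 19 bp
  20–32 → 13 bp
  33–45 → 13 bp
  46–57 → 12 bp
  58–64 → 7 bp
  65–72 → 8 bp
  73–90 → 18 bp
Sorted largest to smallest: 19, 18, 13, 13, 12, 8, 7 bp.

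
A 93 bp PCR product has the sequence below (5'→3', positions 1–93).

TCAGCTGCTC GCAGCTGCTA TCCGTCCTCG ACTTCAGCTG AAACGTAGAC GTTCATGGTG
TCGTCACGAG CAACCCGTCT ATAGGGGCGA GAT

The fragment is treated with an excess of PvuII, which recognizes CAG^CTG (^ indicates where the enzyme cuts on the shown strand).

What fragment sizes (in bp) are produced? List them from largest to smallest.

56, 23, 10, 4 bp

PvuII sites (CAGCTG) start at positions 2, 12, 35.
PvuII cuts after base 3 of each site, so after positions 4, 14, 37.
Linear molecule, 3 cuts → 4 fragments:
  1–4 → 4 bp
  5–14 → 10 bp
  15–37 → 23 bp
  38–93 → 56 bp
Sorted largest to smallest: 56, 23, 10, 4 bp.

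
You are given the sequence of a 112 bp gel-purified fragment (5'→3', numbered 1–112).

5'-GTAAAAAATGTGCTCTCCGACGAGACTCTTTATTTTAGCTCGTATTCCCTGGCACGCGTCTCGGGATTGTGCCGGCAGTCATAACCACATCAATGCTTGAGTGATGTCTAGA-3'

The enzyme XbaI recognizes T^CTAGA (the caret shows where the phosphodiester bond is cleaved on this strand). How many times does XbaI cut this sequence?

TCTAGA occurs starting at position 107.
XbaI cuts at 1 site.

1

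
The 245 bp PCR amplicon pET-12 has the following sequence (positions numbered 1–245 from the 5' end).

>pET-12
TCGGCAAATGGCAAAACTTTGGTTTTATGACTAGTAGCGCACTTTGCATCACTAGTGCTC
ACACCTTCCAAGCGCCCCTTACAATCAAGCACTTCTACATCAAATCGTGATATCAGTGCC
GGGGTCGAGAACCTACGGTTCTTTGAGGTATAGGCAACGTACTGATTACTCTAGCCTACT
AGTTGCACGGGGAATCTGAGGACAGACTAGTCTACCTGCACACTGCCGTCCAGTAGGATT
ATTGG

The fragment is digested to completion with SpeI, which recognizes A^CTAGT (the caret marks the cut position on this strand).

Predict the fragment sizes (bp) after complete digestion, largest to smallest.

127, 39, 30, 28, 21 bp

SpeI sites (ACTAGT) start at positions 30, 51, 178, 206.
SpeI cuts after the first base of each site, so after positions 30, 51, 178, 206.
Linear molecule, 4 cuts → 5 fragments:
  1–30 → 30 bp
  31–51 → 21 bp
  52–178 → 127 bp
  179–206 → 28 bp
  207–245 → 39 bp
Sorted largest to smallest: 127, 39, 30, 28, 21 bp.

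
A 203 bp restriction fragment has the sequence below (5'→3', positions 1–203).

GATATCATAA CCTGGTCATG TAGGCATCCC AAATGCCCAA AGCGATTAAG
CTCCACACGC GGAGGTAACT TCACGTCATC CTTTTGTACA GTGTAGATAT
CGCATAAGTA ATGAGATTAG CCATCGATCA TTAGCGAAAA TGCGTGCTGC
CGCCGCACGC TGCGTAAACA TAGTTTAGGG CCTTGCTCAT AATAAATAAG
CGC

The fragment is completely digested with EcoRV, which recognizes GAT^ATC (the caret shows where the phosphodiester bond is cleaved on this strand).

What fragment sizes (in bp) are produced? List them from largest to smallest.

EcoRV sites (GATATC) start at positions 1, 96.
EcoRV cuts after base 3 of each site, so after positions 3, 98.
Linear molecule, 2 cuts → 3 fragments:
  1–3 → 3 bp
  4–98 → 95 bp
  99–203 → 105 bp
Sorted largest to smallest: 105, 95, 3 bp.

105, 95, 3 bp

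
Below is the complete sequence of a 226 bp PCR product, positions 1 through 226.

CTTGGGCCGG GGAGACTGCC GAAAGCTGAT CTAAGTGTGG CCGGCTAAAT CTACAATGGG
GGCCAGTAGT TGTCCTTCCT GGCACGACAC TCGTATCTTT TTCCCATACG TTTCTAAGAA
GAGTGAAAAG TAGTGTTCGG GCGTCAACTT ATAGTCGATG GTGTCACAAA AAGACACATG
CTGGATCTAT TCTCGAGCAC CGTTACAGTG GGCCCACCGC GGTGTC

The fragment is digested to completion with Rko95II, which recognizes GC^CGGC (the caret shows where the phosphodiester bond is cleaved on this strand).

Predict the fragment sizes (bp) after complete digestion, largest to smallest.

185, 41 bp

The Rko95II site (GCCGGC) starts at position 40.
Rko95II cuts after base 2 of each site, so after position 41.
Linear molecule, 1 cut → 2 fragments:
  1–41 → 41 bp
  42–226 → 185 bp
Sorted largest to smallest: 185, 41 bp.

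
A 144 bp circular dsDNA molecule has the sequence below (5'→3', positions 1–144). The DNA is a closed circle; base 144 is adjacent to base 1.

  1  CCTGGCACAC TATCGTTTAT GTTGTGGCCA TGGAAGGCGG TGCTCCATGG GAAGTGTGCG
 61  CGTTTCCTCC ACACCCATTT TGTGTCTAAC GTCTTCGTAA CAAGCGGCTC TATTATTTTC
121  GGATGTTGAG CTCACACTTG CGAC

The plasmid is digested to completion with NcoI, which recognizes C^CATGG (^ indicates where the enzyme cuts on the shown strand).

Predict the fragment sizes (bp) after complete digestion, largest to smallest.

NcoI sites (CCATGG) start at positions 28, 45.
NcoI cuts after the first base of each site, so after positions 28, 45.
Circular molecule, 2 cuts → 2 fragments:
  29–45 → 17 bp
  46–144 then 1–28 → 99 + 28 = 127 bp
Sorted largest to smallest: 127, 17 bp.

127, 17 bp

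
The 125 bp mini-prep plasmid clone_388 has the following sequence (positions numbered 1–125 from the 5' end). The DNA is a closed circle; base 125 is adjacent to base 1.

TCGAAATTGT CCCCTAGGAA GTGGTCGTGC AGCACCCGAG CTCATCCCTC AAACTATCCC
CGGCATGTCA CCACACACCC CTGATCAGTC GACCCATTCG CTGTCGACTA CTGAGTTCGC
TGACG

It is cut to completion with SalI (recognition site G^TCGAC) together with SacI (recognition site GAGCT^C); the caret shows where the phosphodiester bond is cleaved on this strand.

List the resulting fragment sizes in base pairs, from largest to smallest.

64, 46, 15 bp

SalI sites (GTCGAC) start at positions 88, 103.
SalI cuts after the first base of each site, so after positions 88, 103.
The SacI site (GAGCTC) starts at position 38.
SacI cuts after base 5 of each site (before the last base), so after position 42.
Combined cut positions: 42, 88, 103.
Circular molecule, 3 cuts → 3 fragments:
  43–88 → 46 bp
  89–103 → 15 bp
  104–125 then 1–42 → 22 + 42 = 64 bp
Sorted largest to smallest: 64, 46, 15 bp.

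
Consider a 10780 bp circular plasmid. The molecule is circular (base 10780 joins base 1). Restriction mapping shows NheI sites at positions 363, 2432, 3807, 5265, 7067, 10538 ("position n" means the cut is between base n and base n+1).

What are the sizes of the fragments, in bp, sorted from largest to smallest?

Circular molecule, 6 cuts → 6 fragments:
  2432 − 363 = 2069 bp
  3807 − 2432 = 1375 bp
  5265 − 3807 = 1458 bp
  7067 − 5265 = 1802 bp
  10538 − 7067 = 3471 bp
  wrap: 10780 − 10538 + 363 = 605 bp
Sorted largest to smallest: 3471, 2069, 1802, 1458, 1375, 605 bp.

3471, 2069, 1802, 1458, 1375, 605 bp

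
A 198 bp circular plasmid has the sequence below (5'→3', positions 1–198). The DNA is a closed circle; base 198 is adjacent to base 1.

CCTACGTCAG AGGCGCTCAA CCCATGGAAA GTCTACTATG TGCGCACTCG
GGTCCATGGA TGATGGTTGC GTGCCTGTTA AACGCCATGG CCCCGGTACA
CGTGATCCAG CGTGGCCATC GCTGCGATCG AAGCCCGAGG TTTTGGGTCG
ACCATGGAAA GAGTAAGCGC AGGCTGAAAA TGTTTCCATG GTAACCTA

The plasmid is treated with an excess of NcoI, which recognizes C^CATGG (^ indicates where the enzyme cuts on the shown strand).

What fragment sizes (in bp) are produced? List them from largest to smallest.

NcoI sites (CCATGG) start at positions 22, 54, 85, 152, 186.
NcoI cuts after the first base of each site, so after positions 22, 54, 85, 152, 186.
Circular molecule, 5 cuts → 5 fragments:
  23–54 → 32 bp
  55–85 → 31 bp
  86–152 → 67 bp
  153–186 → 34 bp
  187–198 then 1–22 → 12 + 22 = 34 bp
Sorted largest to smallest: 67, 34, 34, 32, 31 bp.

67, 34, 34, 32, 31 bp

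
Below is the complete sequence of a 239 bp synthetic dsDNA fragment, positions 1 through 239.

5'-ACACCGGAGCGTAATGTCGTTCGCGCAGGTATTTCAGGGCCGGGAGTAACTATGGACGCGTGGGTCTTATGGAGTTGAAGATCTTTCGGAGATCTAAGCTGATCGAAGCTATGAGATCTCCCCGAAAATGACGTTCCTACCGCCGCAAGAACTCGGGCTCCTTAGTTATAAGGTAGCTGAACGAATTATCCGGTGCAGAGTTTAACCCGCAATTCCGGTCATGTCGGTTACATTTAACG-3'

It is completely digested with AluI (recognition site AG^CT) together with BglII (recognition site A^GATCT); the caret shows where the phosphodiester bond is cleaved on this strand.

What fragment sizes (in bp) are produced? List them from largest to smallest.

AluI sites (AGCT) start at positions 97, 107, 175.
AluI cuts after base 2 of each site, so after positions 98, 108, 176.
BglII sites (AGATCT) start at positions 79, 90, 114.
BglII cuts after the first base of each site, so after positions 79, 90, 114.
Combined cut positions: 79, 90, 98, 108, 114, 176.
Linear molecule, 6 cuts → 7 fragments:
  1–79 → 79 bp
  80–90 → 11 bp
  91–98 → 8 bp
  99–108 → 10 bp
  109–114 → 6 bp
  115–176 → 62 bp
  177–239 → 63 bp
Sorted largest to smallest: 79, 63, 62, 11, 10, 8, 6 bp.

79, 63, 62, 11, 10, 8, 6 bp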